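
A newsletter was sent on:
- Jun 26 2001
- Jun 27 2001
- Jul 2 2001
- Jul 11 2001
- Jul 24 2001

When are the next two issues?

Aug 10 2001, Aug 31 2001

Gaps: 1, 5, 9, 13 days — each gap is 4 larger than the previous one.
Next gap: 17 days. Jul 24 2001 + 17 days = Aug 10 2001.
Next gap: 21 days. Aug 10 2001 + 21 days = Aug 31 2001.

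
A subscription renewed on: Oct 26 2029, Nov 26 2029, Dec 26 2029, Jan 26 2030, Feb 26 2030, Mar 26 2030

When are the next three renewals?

The day-of-month is always 26 (31, 30, 31, 31, 28 days between events).
So this recurs on the 26th of each month.
Next: April 2030 → Apr 26 2030.
Next: May 2030 → May 26 2030.
Next: June 2030 → Jun 26 2030.

Apr 26 2030, May 26 2030, Jun 26 2030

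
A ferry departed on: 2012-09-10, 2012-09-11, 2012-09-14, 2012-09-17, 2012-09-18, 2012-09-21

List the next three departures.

2012-09-24, 2012-09-25, 2012-09-28

Every event lands on a Monday or Tuesday or Friday (gaps cycle 1, 3, 3, 1, 3).
So the schedule is: every Monday, Tuesday and Friday.
The following Monday is 2012-09-24.
Next Tuesday: 2012-09-25.
Next Friday: 2012-09-28.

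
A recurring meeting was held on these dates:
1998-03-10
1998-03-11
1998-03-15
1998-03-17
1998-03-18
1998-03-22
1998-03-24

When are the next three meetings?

1998-03-25, 1998-03-29, 1998-03-31

Every event lands on a Tuesday or Wednesday or Sunday (gaps cycle 1, 4, 2, 1, 4, 2).
So the schedule is: every Tuesday, Wednesday and Sunday.
The following Wednesday is 1998-03-25.
The following Sunday is 1998-03-29.
Next Tuesday: 1998-03-31.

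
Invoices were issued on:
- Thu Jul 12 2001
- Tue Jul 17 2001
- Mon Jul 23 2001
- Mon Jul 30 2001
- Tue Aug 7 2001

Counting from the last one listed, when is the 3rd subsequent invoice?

Thu Sep 6 2001

The spacing grows by 1 each time: 5, 6, 7, 8 days.
Next gap: 9 days. Tue Aug 7 2001 + 9 days = Thu Aug 16 2001.
Next gap: 10 days. Thu Aug 16 2001 + 10 days = Sun Aug 26 2001.
Next gap: 11 days. Sun Aug 26 2001 + 11 days = Thu Sep 6 2001.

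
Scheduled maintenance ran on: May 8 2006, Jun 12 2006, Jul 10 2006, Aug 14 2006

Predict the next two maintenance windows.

All dates are Mondays, 35, 28, 35 days apart.
Specifically, the 2nd Monday of each month.
September 2006 — 2nd Monday is Sep 11 2006.
October 2006 — 2nd Monday is Oct 9 2006.

Sep 11 2006, Oct 9 2006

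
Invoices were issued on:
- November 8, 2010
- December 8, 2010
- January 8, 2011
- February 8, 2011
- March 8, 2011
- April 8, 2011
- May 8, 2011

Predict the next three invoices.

June 8, 2011; July 8, 2011; August 8, 2011

Gaps: 30, 31, 31, 28, 31, 30 days — not constant. Every event is on the 8th of the month.
Pattern: the 8th of each month.
Next: June 2011 → June 8, 2011.
July 2011: July 8, 2011.
August 2011: August 8, 2011.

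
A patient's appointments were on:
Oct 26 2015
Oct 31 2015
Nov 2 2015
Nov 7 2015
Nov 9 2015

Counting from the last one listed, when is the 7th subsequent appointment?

Dec 5 2015

The gap pattern 5, 2, 5, 2 repeats every 2 events.
These are the Mondays and Saturdays of each week.
The following Saturday is Nov 14 2015.
Next Monday: Nov 16 2015.
The following Saturday is Nov 21 2015.
Next Monday: Nov 23 2015.
Next Saturday: Nov 28 2015.
Next Monday: Nov 30 2015.
Next Saturday: Dec 5 2015.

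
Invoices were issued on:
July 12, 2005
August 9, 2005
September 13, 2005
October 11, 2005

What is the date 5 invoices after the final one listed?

Gaps: 28, 35, 28 days — a mix of 28 and 35. Every date is a Tuesday.
Each is the 2nd Tuesday of its month.
2nd Tuesday of November 2005: November 8, 2005.
December 2005 — 2nd Tuesday is December 13, 2005.
2nd Tuesday of January 2006: January 10, 2006.
2nd Tuesday of February 2006: February 14, 2006.
2nd Tuesday of March 2006: March 14, 2006.

March 14, 2006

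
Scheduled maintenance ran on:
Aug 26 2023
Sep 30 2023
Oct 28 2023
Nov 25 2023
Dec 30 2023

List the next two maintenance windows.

Jan 27 2024, Feb 24 2024

All Saturdays; the gaps (35, 28, 28, 35) vary with month length.
This is the last Saturday of each month.
Last Saturday of January 2024: Jan 27 2024.
Last Saturday of February 2024: Feb 24 2024.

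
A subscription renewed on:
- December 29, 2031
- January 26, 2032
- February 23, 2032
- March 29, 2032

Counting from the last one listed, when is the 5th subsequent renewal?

August 30, 2032

These are Mondays with 28, 28, 35-day gaps.
Each is the final Monday of its month — December 29, 2031 is past the 28th, so '4th Monday' doesn't fit.
April 2032 ends with Monday April 26, 2032.
Last Monday of May 2032: May 31, 2032.
Last Monday of June 2032: June 28, 2032.
Last Monday of July 2032: July 26, 2032.
August 2032 ends with Monday August 30, 2032.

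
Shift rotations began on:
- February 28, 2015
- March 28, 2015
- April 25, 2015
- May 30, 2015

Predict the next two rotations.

June 27, 2015; July 25, 2015

These are Saturdays with 28, 28, 35-day gaps.
Each is the final Saturday of its month — May 30, 2015 is past the 28th, so '4th Saturday' doesn't fit.
June 2015 ends with Saturday June 27, 2015.
Last Saturday of July 2015: July 25, 2015.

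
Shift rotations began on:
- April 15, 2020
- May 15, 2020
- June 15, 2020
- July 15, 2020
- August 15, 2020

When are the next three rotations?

September 15, 2020; October 15, 2020; November 15, 2020

Gaps: 30, 31, 30, 31 days — not constant. Every event is on the 15th of the month.
Pattern: the 15th of each month.
Next: September 2020 → September 15, 2020.
October 2020: October 15, 2020.
Next: November 2020 → November 15, 2020.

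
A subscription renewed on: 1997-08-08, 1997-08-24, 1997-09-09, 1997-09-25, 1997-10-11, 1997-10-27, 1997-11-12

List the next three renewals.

1997-11-28, 1997-12-14, 1997-12-30

Gaps between consecutive events: 16, 16, 16, 16, 16, 16 days — a constant 16-day interval.
1997-11-12 + 16 days = 1997-11-28.
1997-11-28 + 16 days = 1997-12-14.
1997-12-14 + 16 days = 1997-12-30.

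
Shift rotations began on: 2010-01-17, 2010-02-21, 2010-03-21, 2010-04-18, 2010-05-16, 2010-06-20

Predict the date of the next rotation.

Gaps: 35, 28, 28, 28, 35 days — a mix of 28 and 35. Every date is a Sunday.
Each is the 3rd Sunday of its month.
3rd Sunday of July 2010: 2010-07-18.

2010-07-18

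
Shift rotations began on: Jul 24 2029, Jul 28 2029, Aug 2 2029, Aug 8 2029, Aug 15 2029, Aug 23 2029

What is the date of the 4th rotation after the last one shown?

Oct 4 2029

Gaps: 4, 5, 6, 7, 8 days — each gap is 1 larger than the previous one.
Next gap: 9 days. Aug 23 2029 + 9 days = Sep 1 2029.
Next gap: 10 days. Sep 1 2029 + 10 days = Sep 11 2029.
Next gap: 11 days. Sep 11 2029 + 11 days = Sep 22 2029.
Next gap: 12 days. Sep 22 2029 + 12 days = Oct 4 2029.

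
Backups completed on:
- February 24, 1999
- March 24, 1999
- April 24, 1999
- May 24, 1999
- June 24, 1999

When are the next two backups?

Gaps: 28, 31, 30, 31 days — not constant. Every event is on the 24th of the month.
Pattern: the 24th of each month.
July 1999: July 24, 1999.
Next: August 1999 → August 24, 1999.

July 24, 1999; August 24, 1999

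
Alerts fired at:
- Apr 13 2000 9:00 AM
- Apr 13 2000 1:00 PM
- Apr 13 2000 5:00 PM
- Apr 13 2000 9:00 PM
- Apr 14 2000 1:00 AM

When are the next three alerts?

Apr 14 2000 5:00 AM, Apr 14 2000 9:00 AM, Apr 14 2000 1:00 PM

The interval is a steady 4 hours (4, 4, 4, 4).
Apr 14 2000 1:00 AM + 4 h = Apr 14 2000 5:00 AM.
Apr 14 2000 5:00 AM + 4 h = Apr 14 2000 9:00 AM.
Apr 14 2000 9:00 AM + 4 h = Apr 14 2000 1:00 PM.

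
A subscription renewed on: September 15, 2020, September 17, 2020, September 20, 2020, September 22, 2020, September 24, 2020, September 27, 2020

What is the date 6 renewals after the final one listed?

October 11, 2020

Every event lands on a Tuesday or Thursday or Sunday (gaps cycle 2, 3, 2, 2, 3).
So the schedule is: every Tuesday, Thursday and Sunday.
Next Tuesday: September 29, 2020.
The following Thursday is October 1, 2020.
The following Sunday is October 4, 2020.
Next Tuesday: October 6, 2020.
The following Thursday is October 8, 2020.
Next Sunday: October 11, 2020.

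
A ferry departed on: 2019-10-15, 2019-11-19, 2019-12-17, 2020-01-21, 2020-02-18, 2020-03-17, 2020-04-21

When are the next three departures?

These are Tuesdays at 28- or 35-day spacing (35, 28, 35, 28, 28, 35).
The pattern: 3rd Tuesday of the month.
3rd Tuesday of May 2020: 2020-05-19.
3rd Tuesday of June 2020: 2020-06-16.
July 2020 — 3rd Tuesday is 2020-07-21.

2020-05-19, 2020-06-16, 2020-07-21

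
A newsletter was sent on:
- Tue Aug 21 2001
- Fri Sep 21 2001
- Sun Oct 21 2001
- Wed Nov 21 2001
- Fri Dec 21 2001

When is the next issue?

Gaps: 31, 30, 31, 30 days — not constant. Every event is on the 21st of the month.
Pattern: the 21st of each month.
Next: January 2002 → Mon Jan 21 2002.

Mon Jan 21 2002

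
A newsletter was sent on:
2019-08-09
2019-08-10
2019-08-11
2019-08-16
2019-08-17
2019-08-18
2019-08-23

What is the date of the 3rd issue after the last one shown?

2019-08-30

Every event lands on a Friday or Saturday or Sunday (gaps cycle 1, 1, 5, 1, 1, 5).
So the schedule is: every Friday, Saturday and Sunday.
The following Saturday is 2019-08-24.
The following Sunday is 2019-08-25.
The following Friday is 2019-08-30.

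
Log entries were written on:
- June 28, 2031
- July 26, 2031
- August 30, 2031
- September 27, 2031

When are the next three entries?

October 25, 2031; November 29, 2031; December 27, 2031

Every date is a Saturday; gaps 28, 35, 28 days.
Each is the last Saturday of its month (at least one falls on the 29th or later, ruling out '4th Saturday').
Last Saturday of October 2031: October 25, 2031.
Last Saturday of November 2031: November 29, 2031.
Last Saturday of December 2031: December 27, 2031.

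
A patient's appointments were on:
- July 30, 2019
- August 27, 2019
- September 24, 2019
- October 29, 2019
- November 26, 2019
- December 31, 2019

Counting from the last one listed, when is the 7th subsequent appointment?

Every date is a Tuesday; gaps 28, 28, 35, 28, 35 days.
Each is the last Tuesday of its month (at least one falls on the 29th or later, ruling out '4th Tuesday').
Last Tuesday of January 2020: January 28, 2020.
Last Tuesday of February 2020: February 25, 2020.
Last Tuesday of March 2020: March 31, 2020.
Last Tuesday of April 2020: April 28, 2020.
Last Tuesday of May 2020: May 26, 2020.
Last Tuesday of June 2020: June 30, 2020.
Last Tuesday of July 2020: July 28, 2020.

July 28, 2020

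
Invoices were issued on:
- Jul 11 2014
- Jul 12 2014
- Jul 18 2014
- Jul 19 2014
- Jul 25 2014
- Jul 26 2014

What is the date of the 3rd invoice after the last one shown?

The gap pattern 1, 6, 1, 6, 1 repeats every 2 events.
These are the Fridays and Saturdays of each week.
The following Friday is Aug 1 2014.
The following Saturday is Aug 2 2014.
The following Friday is Aug 8 2014.

Aug 8 2014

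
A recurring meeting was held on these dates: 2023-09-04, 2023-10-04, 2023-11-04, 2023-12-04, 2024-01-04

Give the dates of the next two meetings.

Gaps: 30, 31, 30, 31 days — not constant. Every event is on the 4th of the month.
Pattern: the 4th of each month.
February 2024: 2024-02-04.
March 2024: 2024-03-04.

2024-02-04, 2024-03-04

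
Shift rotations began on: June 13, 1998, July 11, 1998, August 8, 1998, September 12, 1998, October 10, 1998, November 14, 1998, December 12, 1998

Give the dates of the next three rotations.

January 9, 1999; February 13, 1999; March 13, 1999

These are Saturdays at 28- or 35-day spacing (28, 28, 35, 28, 35, 28).
The pattern: 2nd Saturday of the month.
2nd Saturday of January 1999: January 9, 1999.
February 1999 — 2nd Saturday is February 13, 1999.
2nd Saturday of March 1999: March 13, 1999.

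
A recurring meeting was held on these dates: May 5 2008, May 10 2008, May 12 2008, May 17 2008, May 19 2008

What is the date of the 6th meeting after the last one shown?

Jun 9 2008

Gaps: 5, 2, 5, 2 days — not constant, but cyclic with period 2.
The events fall on every Monday and Saturday.
Next Saturday: May 24 2008.
Next Monday: May 26 2008.
Next Saturday: May 31 2008.
The following Monday is Jun 2 2008.
The following Saturday is Jun 7 2008.
The following Monday is Jun 9 2008.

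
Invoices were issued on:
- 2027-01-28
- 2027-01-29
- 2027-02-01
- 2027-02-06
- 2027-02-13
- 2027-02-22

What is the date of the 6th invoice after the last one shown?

Gaps: 1, 3, 5, 7, 9 days — each gap is 2 larger than the previous one.
Next gap: 11 days. 2027-02-22 + 11 days = 2027-03-05.
Next gap: 13 days. 2027-03-05 + 13 days = 2027-03-18.
Next gap: 15 days. 2027-03-18 + 15 days = 2027-04-02.
Next gap: 17 days. 2027-04-02 + 17 days = 2027-04-19.
Next gap: 19 days. 2027-04-19 + 19 days = 2027-05-08.
Next gap: 21 days. 2027-05-08 + 21 days = 2027-05-29.

2027-05-29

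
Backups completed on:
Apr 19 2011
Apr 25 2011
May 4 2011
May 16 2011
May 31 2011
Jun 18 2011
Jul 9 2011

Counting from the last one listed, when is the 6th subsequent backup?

Jan 14 2012

Intervals are 6, 9, 12, 15, 18, 21 days — an arithmetic progression with common difference 3.
Next gap: 24 days. Jul 9 2011 + 24 days = Aug 2 2011.
Next gap: 27 days. Aug 2 2011 + 27 days = Aug 29 2011.
Next gap: 30 days. Aug 29 2011 + 30 days = Sep 28 2011.
Next gap: 33 days. Sep 28 2011 + 33 days = Oct 31 2011.
Next gap: 36 days. Oct 31 2011 + 36 days = Dec 6 2011.
Next gap: 39 days. Dec 6 2011 + 39 days = Jan 14 2012.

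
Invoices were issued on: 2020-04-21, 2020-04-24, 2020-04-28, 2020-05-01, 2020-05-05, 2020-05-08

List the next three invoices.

The gap pattern 3, 4, 3, 4, 3 repeats every 2 events.
These are the Tuesdays and Fridays of each week.
Next Tuesday: 2020-05-12.
The following Friday is 2020-05-15.
Next Tuesday: 2020-05-19.

2020-05-12, 2020-05-15, 2020-05-19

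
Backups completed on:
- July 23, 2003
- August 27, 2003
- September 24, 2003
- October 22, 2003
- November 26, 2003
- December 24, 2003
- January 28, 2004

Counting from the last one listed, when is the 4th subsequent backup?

All dates are Wednesdays, 35, 28, 28, 35, 28, 35 days apart.
Specifically, the 4th Wednesday of each month.
4th Wednesday of February 2004: February 25, 2004.
March 2004 — 4th Wednesday is March 24, 2004.
4th Wednesday of April 2004: April 28, 2004.
May 2004 — 4th Wednesday is May 26, 2004.

May 26, 2004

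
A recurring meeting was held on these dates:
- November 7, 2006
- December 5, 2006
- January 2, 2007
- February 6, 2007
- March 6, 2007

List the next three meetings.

Gaps: 28, 28, 35, 28 days — a mix of 28 and 35. Every date is a Tuesday.
Each is the 1st Tuesday of its month.
1st Tuesday of April 2007: April 3, 2007.
May 2007 — 1st Tuesday is May 1, 2007.
June 2007 — 1st Tuesday is June 5, 2007.

April 3, 2007; May 1, 2007; June 5, 2007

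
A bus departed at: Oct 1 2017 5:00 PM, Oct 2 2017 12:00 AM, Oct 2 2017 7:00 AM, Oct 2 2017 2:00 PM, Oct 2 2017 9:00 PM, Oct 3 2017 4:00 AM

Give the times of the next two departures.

Gaps: 7, 7, 7, 7, 7 hours — each event is 7 hours after the previous one.
Oct 3 2017 4:00 AM + 7 h = Oct 3 2017 11:00 AM.
Oct 3 2017 11:00 AM + 7 h = Oct 3 2017 6:00 PM.

Oct 3 2017 11:00 AM, Oct 3 2017 6:00 PM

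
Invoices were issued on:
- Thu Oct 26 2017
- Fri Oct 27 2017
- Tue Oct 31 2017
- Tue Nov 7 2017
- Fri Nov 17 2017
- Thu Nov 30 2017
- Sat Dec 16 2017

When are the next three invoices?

Gaps: 1, 4, 7, 10, 13, 16 days — each gap is 3 larger than the previous one.
Next gap: 19 days. Sat Dec 16 2017 + 19 days = Thu Jan 4 2018.
Next gap: 22 days. Thu Jan 4 2018 + 22 days = Fri Jan 26 2018.
Next gap: 25 days. Fri Jan 26 2018 + 25 days = Tue Feb 20 2018.

Thu Jan 4 2018, Fri Jan 26 2018, Tue Feb 20 2018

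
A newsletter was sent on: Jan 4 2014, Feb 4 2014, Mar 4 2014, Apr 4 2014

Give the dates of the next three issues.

May 4 2014, Jun 4 2014, Jul 4 2014

The day-of-month is always 4 (31, 28, 31 days between events).
So this recurs on the 4th of each month.
May 2014: May 4 2014.
Next: June 2014 → Jun 4 2014.
July 2014: Jul 4 2014.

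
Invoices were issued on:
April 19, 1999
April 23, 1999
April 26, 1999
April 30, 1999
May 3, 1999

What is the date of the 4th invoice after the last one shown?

May 17, 1999

Gaps: 4, 3, 4, 3 days — not constant, but cyclic with period 2.
The events fall on every Monday and Friday.
The following Friday is May 7, 1999.
The following Monday is May 10, 1999.
The following Friday is May 14, 1999.
The following Monday is May 17, 1999.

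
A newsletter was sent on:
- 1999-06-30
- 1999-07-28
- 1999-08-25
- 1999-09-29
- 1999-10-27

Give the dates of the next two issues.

1999-11-24, 1999-12-29

Every date is a Wednesday; gaps 28, 28, 35, 28 days.
Each is the last Wednesday of its month (at least one falls on the 29th or later, ruling out '4th Wednesday').
November 1999 ends with Wednesday 1999-11-24.
Last Wednesday of December 1999: 1999-12-29.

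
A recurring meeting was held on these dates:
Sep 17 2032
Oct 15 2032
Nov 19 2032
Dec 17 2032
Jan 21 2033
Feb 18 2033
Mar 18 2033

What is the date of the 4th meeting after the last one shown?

Jul 15 2033

Gaps: 28, 35, 28, 35, 28, 28 days — a mix of 28 and 35. Every date is a Friday.
Each is the 3rd Friday of its month.
April 2033 — 3rd Friday is Apr 15 2033.
May 2033 — 3rd Friday is May 20 2033.
June 2033 — 3rd Friday is Jun 17 2033.
July 2033 — 3rd Friday is Jul 15 2033.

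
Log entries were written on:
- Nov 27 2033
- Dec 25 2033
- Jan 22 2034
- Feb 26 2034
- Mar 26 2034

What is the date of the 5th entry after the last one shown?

Aug 27 2034

All dates are Sundays, 28, 28, 35, 28 days apart.
Specifically, the 4th Sunday of each month.
April 2034 — 4th Sunday is Apr 23 2034.
4th Sunday of May 2034: May 28 2034.
June 2034 — 4th Sunday is Jun 25 2034.
July 2034 — 4th Sunday is Jul 23 2034.
4th Sunday of August 2034: Aug 27 2034.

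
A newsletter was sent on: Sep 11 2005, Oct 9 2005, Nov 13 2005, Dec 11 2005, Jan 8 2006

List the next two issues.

Feb 12 2006, Mar 12 2006

Gaps: 28, 35, 28, 28 days — a mix of 28 and 35. Every date is a Sunday.
Each is the 2nd Sunday of its month.
February 2006 — 2nd Sunday is Feb 12 2006.
2nd Sunday of March 2006: Mar 12 2006.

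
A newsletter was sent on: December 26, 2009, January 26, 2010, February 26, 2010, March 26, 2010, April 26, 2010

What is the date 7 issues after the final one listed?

November 26, 2010

The day-of-month is always 26 (31, 31, 28, 31 days between events).
So this recurs on the 26th of each month.
Next: May 2010 → May 26, 2010.
June 2010: June 26, 2010.
July 2010: July 26, 2010.
August 2010: August 26, 2010.
Next: September 2010 → September 26, 2010.
Next: October 2010 → October 26, 2010.
November 2010: November 26, 2010.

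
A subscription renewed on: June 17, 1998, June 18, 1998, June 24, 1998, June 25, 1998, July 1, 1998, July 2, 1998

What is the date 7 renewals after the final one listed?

July 29, 1998

Gaps: 1, 6, 1, 6, 1 days — not constant, but cyclic with period 2.
The events fall on every Wednesday and Thursday.
The following Wednesday is July 8, 1998.
The following Thursday is July 9, 1998.
The following Wednesday is July 15, 1998.
The following Thursday is July 16, 1998.
Next Wednesday: July 22, 1998.
The following Thursday is July 23, 1998.
The following Wednesday is July 29, 1998.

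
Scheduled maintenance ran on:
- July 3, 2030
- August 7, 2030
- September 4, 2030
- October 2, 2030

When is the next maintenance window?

November 6, 2030

All dates are Wednesdays, 35, 28, 28 days apart.
Specifically, the 1st Wednesday of each month.
November 2030 — 1st Wednesday is November 6, 2030.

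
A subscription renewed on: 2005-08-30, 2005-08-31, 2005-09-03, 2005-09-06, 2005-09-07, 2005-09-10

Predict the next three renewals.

2005-09-13, 2005-09-14, 2005-09-17

Gaps: 1, 3, 3, 1, 3 days — not constant, but cyclic with period 3.
The events fall on every Tuesday, Wednesday and Saturday.
Next Tuesday: 2005-09-13.
Next Wednesday: 2005-09-14.
Next Saturday: 2005-09-17.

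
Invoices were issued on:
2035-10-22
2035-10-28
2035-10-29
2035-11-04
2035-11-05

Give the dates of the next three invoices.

The gap pattern 6, 1, 6, 1 repeats every 2 events.
These are the Mondays and Sundays of each week.
Next Sunday: 2035-11-11.
Next Monday: 2035-11-12.
The following Sunday is 2035-11-18.

2035-11-11, 2035-11-12, 2035-11-18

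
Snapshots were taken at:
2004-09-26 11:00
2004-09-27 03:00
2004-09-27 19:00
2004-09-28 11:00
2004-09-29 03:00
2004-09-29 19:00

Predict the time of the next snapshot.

2004-09-30 11:00

The interval is a steady 16 hours (16, 16, 16, 16, 16).
2004-09-29 19:00 + 16 h = 2004-09-30 11:00.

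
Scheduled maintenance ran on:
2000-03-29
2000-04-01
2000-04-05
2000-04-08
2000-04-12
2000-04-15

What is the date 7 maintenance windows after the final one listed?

Gaps: 3, 4, 3, 4, 3 days — not constant, but cyclic with period 2.
The events fall on every Wednesday and Saturday.
The following Wednesday is 2000-04-19.
Next Saturday: 2000-04-22.
The following Wednesday is 2000-04-26.
Next Saturday: 2000-04-29.
Next Wednesday: 2000-05-03.
Next Saturday: 2000-05-06.
Next Wednesday: 2000-05-10.

2000-05-10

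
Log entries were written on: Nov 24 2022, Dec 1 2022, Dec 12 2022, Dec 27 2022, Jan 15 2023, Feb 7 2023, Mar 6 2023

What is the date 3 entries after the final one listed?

Jun 19 2023

Intervals are 7, 11, 15, 19, 23, 27 days — an arithmetic progression with common difference 4.
Next gap: 31 days. Mar 6 2023 + 31 days = Apr 6 2023.
Next gap: 35 days. Apr 6 2023 + 35 days = May 11 2023.
Next gap: 39 days. May 11 2023 + 39 days = Jun 19 2023.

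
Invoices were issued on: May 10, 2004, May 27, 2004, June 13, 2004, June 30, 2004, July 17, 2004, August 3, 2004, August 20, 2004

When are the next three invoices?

Every event comes 17 days after the last (17, 17, 17, 17, 17, 17).
August 20, 2004 + 17 days = September 6, 2004.
September 6, 2004 + 17 days = September 23, 2004.
September 23, 2004 + 17 days = October 10, 2004.

September 6, 2004; September 23, 2004; October 10, 2004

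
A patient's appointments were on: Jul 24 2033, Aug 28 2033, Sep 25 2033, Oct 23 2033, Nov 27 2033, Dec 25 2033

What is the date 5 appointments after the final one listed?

These are Sundays at 28- or 35-day spacing (35, 28, 28, 35, 28).
The pattern: 4th Sunday of the month.
4th Sunday of January 2034: Jan 22 2034.
4th Sunday of February 2034: Feb 26 2034.
4th Sunday of March 2034: Mar 26 2034.
4th Sunday of April 2034: Apr 23 2034.
May 2034 — 4th Sunday is May 28 2034.

May 28 2034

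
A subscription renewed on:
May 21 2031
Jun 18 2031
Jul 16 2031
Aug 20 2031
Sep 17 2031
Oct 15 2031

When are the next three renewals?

These are Wednesdays at 28- or 35-day spacing (28, 28, 35, 28, 28).
The pattern: 3rd Wednesday of the month.
3rd Wednesday of November 2031: Nov 19 2031.
3rd Wednesday of December 2031: Dec 17 2031.
January 2032 — 3rd Wednesday is Jan 21 2032.

Nov 19 2031, Dec 17 2031, Jan 21 2032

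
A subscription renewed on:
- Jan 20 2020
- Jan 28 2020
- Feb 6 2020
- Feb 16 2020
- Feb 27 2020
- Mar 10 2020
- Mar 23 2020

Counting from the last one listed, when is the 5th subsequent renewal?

The spacing grows by 1 each time: 8, 9, 10, 11, 12, 13 days.
Next gap: 14 days. Mar 23 2020 + 14 days = Apr 6 2020.
Next gap: 15 days. Apr 6 2020 + 15 days = Apr 21 2020.
Next gap: 16 days. Apr 21 2020 + 16 days = May 7 2020.
Next gap: 17 days. May 7 2020 + 17 days = May 24 2020.
Next gap: 18 days. May 24 2020 + 18 days = Jun 11 2020.

Jun 11 2020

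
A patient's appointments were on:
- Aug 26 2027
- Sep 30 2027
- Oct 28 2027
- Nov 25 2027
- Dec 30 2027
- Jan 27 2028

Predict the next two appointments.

Feb 24 2028, Mar 30 2028

Every date is a Thursday; gaps 35, 28, 28, 35, 28 days.
Each is the last Thursday of its month (at least one falls on the 29th or later, ruling out '4th Thursday').
Last Thursday of February 2028: Feb 24 2028.
March 2028 ends with Thursday Mar 30 2028.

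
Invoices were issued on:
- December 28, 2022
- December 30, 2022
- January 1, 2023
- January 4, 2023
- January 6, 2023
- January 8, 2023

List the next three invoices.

Every event lands on a Wednesday or Friday or Sunday (gaps cycle 2, 2, 3, 2, 2).
So the schedule is: every Wednesday, Friday and Sunday.
The following Wednesday is January 11, 2023.
Next Friday: January 13, 2023.
The following Sunday is January 15, 2023.

January 11, 2023; January 13, 2023; January 15, 2023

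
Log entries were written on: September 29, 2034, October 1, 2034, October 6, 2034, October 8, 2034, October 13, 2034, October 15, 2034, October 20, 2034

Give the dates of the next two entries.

The gap pattern 2, 5, 2, 5, 2, 5 repeats every 2 events.
These are the Fridays and Sundays of each week.
Next Sunday: October 22, 2034.
Next Friday: October 27, 2034.

October 22, 2034; October 27, 2034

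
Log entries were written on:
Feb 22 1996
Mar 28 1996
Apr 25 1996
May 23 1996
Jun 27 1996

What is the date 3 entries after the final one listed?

These are Thursdays at 28- or 35-day spacing (35, 28, 28, 35).
The pattern: 4th Thursday of the month.
4th Thursday of July 1996: Jul 25 1996.
August 1996 — 4th Thursday is Aug 22 1996.
4th Thursday of September 1996: Sep 26 1996.

Sep 26 1996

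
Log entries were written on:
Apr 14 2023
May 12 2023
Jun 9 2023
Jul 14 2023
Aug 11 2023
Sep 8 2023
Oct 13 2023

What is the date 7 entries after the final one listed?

May 10 2024

All dates are Fridays, 28, 28, 35, 28, 28, 35 days apart.
Specifically, the 2nd Friday of each month.
2nd Friday of November 2023: Nov 10 2023.
2nd Friday of December 2023: Dec 8 2023.
2nd Friday of January 2024: Jan 12 2024.
2nd Friday of February 2024: Feb 9 2024.
2nd Friday of March 2024: Mar 8 2024.
2nd Friday of April 2024: Apr 12 2024.
2nd Friday of May 2024: May 10 2024.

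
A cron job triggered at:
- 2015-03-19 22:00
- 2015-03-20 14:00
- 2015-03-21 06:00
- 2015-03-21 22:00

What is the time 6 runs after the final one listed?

Spacing: 16, 16, 16 h — constant 16 h.
2015-03-21 22:00 + 16 h = 2015-03-22 14:00.
2015-03-22 14:00 + 16 h = 2015-03-23 06:00.
2015-03-23 06:00 + 16 h = 2015-03-23 22:00.
2015-03-23 22:00 + 16 h = 2015-03-24 14:00.
2015-03-24 14:00 + 16 h = 2015-03-25 06:00.
2015-03-25 06:00 + 16 h = 2015-03-25 22:00.

2015-03-25 22:00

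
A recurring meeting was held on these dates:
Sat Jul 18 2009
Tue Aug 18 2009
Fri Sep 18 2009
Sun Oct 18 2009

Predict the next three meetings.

Each date is the 18th; the gaps (31, 31, 30) track the month lengths.
The rule is the 18th of each month.
Next: November 2009 → Wed Nov 18 2009.
Next: December 2009 → Fri Dec 18 2009.
January 2010: Mon Jan 18 2010.

Wed Nov 18 2009, Fri Dec 18 2009, Mon Jan 18 2010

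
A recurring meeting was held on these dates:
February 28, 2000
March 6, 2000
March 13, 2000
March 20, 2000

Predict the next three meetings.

March 27, 2000; April 3, 2000; April 10, 2000

Gaps between consecutive events: 7, 7, 7 days — a constant 7-day interval.
March 20, 2000 + 7 days = March 27, 2000.
March 27, 2000 + 7 days = April 3, 2000.
April 3, 2000 + 7 days = April 10, 2000.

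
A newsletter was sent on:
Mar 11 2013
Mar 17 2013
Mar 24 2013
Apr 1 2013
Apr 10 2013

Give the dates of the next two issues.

Apr 20 2013, May 1 2013

The spacing grows by 1 each time: 6, 7, 8, 9 days.
Next gap: 10 days. Apr 10 2013 + 10 days = Apr 20 2013.
Next gap: 11 days. Apr 20 2013 + 11 days = May 1 2013.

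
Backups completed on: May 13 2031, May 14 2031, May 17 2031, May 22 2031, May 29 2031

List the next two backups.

Jun 7 2031, Jun 18 2031

Intervals are 1, 3, 5, 7 days — an arithmetic progression with common difference 2.
Next gap: 9 days. May 29 2031 + 9 days = Jun 7 2031.
Next gap: 11 days. Jun 7 2031 + 11 days = Jun 18 2031.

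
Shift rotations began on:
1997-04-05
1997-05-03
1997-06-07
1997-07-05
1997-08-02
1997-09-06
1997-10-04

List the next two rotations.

1997-11-01, 1997-12-06

All dates are Saturdays, 28, 35, 28, 28, 35, 28 days apart.
Specifically, the 1st Saturday of each month.
November 1997 — 1st Saturday is 1997-11-01.
December 1997 — 1st Saturday is 1997-12-06.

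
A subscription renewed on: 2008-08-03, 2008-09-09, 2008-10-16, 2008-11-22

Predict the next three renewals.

2008-12-29, 2009-02-04, 2009-03-13

The spacing is 37, 37, 37 days — always 37 days.
2008-11-22 + 37 days = 2008-12-29.
2008-12-29 + 37 days = 2009-02-04.
2009-02-04 + 37 days = 2009-03-13.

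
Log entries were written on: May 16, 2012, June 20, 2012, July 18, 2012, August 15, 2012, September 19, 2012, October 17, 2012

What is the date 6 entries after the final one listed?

Gaps: 35, 28, 28, 35, 28 days — a mix of 28 and 35. Every date is a Wednesday.
Each is the 3rd Wednesday of its month.
November 2012 — 3rd Wednesday is November 21, 2012.
3rd Wednesday of December 2012: December 19, 2012.
January 2013 — 3rd Wednesday is January 16, 2013.
3rd Wednesday of February 2013: February 20, 2013.
3rd Wednesday of March 2013: March 20, 2013.
April 2013 — 3rd Wednesday is April 17, 2013.

April 17, 2013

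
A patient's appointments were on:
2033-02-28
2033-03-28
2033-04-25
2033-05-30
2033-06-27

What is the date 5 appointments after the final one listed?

All Mondays; the gaps (28, 28, 35, 28) vary with month length.
This is the last Monday of each month.
Last Monday of July 2033: 2033-07-25.
August 2033 ends with Monday 2033-08-29.
September 2033 ends with Monday 2033-09-26.
October 2033 ends with Monday 2033-10-31.
November 2033 ends with Monday 2033-11-28.

2033-11-28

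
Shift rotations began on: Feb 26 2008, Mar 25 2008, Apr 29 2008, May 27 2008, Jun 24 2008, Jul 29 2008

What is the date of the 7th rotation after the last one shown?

All Tuesdays; the gaps (28, 35, 28, 28, 35) vary with month length.
This is the last Tuesday of each month.
August 2008 ends with Tuesday Aug 26 2008.
September 2008 ends with Tuesday Sep 30 2008.
Last Tuesday of October 2008: Oct 28 2008.
November 2008 ends with Tuesday Nov 25 2008.
December 2008 ends with Tuesday Dec 30 2008.
Last Tuesday of January 2009: Jan 27 2009.
Last Tuesday of February 2009: Feb 24 2009.

Feb 24 2009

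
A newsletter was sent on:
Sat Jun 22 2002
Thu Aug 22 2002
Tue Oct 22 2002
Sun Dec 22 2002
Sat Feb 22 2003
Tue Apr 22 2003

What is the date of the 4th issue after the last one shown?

Gaps: 61, 61, 61, 62, 59 days — not constant. Every event is on the 22nd of the month.
Pattern: the 22nd of every 2 months.
June 2003: Sun Jun 22 2003.
August 2003: Fri Aug 22 2003.
October 2003: Wed Oct 22 2003.
Next: December 2003 → Mon Dec 22 2003.

Mon Dec 22 2003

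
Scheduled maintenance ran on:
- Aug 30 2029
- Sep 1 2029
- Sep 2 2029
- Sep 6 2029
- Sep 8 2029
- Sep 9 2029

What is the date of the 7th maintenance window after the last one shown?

Sep 27 2029

Gaps: 2, 1, 4, 2, 1 days — not constant, but cyclic with period 3.
The events fall on every Thursday, Saturday and Sunday.
Next Thursday: Sep 13 2029.
The following Saturday is Sep 15 2029.
Next Sunday: Sep 16 2029.
Next Thursday: Sep 20 2029.
The following Saturday is Sep 22 2029.
Next Sunday: Sep 23 2029.
The following Thursday is Sep 27 2029.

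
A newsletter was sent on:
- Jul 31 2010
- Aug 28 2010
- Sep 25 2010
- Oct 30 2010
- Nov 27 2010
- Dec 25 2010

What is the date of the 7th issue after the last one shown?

These are Saturdays with 28, 28, 35, 28, 28-day gaps.
Each is the final Saturday of its month — Jul 31 2010 is past the 28th, so '4th Saturday' doesn't fit.
January 2011 ends with Saturday Jan 29 2011.
February 2011 ends with Saturday Feb 26 2011.
March 2011 ends with Saturday Mar 26 2011.
Last Saturday of April 2011: Apr 30 2011.
May 2011 ends with Saturday May 28 2011.
June 2011 ends with Saturday Jun 25 2011.
July 2011 ends with Saturday Jul 30 2011.

Jul 30 2011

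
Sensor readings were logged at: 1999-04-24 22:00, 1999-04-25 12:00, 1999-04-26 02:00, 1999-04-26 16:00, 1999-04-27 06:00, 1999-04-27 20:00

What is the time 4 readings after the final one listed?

1999-04-30 04:00

The interval is a steady 14 hours (14, 14, 14, 14, 14).
1999-04-27 20:00 + 14 h = 1999-04-28 10:00.
1999-04-28 10:00 + 14 h = 1999-04-29 00:00.
1999-04-29 00:00 + 14 h = 1999-04-29 14:00.
1999-04-29 14:00 + 14 h = 1999-04-30 04:00.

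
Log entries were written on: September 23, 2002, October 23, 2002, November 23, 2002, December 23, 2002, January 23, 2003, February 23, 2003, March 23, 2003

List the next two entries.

The day-of-month is always 23 (30, 31, 30, 31, 31, 28 days between events).
So this recurs on the 23rd of each month.
April 2003: April 23, 2003.
Next: May 2003 → May 23, 2003.

April 23, 2003; May 23, 2003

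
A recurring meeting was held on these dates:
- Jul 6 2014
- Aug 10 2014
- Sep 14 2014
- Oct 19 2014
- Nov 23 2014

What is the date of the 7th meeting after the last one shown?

Jul 26 2015

The spacing is 35, 35, 35, 35 days — always 35 days.
Nov 23 2014 + 35 days = Dec 28 2014.
Dec 28 2014 + 35 days = Feb 1 2015.
Feb 1 2015 + 35 days = Mar 8 2015.
Mar 8 2015 + 35 days = Apr 12 2015.
Apr 12 2015 + 35 days = May 17 2015.
May 17 2015 + 35 days = Jun 21 2015.
Jun 21 2015 + 35 days = Jul 26 2015.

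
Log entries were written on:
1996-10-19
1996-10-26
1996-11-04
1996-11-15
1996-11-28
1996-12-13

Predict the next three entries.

Intervals are 7, 9, 11, 13, 15 days — an arithmetic progression with common difference 2.
Next gap: 17 days. 1996-12-13 + 17 days = 1996-12-30.
Next gap: 19 days. 1996-12-30 + 19 days = 1997-01-18.
Next gap: 21 days. 1997-01-18 + 21 days = 1997-02-08.

1996-12-30, 1997-01-18, 1997-02-08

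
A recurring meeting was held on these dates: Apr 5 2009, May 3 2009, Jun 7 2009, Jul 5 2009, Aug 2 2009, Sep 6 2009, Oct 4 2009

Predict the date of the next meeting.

Gaps: 28, 35, 28, 28, 35, 28 days — a mix of 28 and 35. Every date is a Sunday.
Each is the 1st Sunday of its month.
November 2009 — 1st Sunday is Nov 1 2009.

Nov 1 2009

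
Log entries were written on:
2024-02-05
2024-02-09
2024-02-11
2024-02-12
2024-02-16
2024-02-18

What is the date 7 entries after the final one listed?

2024-03-04

Every event lands on a Monday or Friday or Sunday (gaps cycle 4, 2, 1, 4, 2).
So the schedule is: every Monday, Friday and Sunday.
The following Monday is 2024-02-19.
The following Friday is 2024-02-23.
The following Sunday is 2024-02-25.
The following Monday is 2024-02-26.
The following Friday is 2024-03-01.
Next Sunday: 2024-03-03.
The following Monday is 2024-03-04.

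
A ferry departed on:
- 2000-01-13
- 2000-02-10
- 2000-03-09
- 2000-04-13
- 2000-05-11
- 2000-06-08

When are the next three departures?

These are Thursdays at 28- or 35-day spacing (28, 28, 35, 28, 28).
The pattern: 2nd Thursday of the month.
2nd Thursday of July 2000: 2000-07-13.
August 2000 — 2nd Thursday is 2000-08-10.
2nd Thursday of September 2000: 2000-09-14.

2000-07-13, 2000-08-10, 2000-09-14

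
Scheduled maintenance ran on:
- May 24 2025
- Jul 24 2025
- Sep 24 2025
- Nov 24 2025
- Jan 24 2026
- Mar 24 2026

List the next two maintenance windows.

Each date is the 24th; the gaps (61, 62, 61, 61, 59) track the month lengths.
The rule is the 24th of every 2 months.
May 2026: May 24 2026.
July 2026: Jul 24 2026.

May 24 2026, Jul 24 2026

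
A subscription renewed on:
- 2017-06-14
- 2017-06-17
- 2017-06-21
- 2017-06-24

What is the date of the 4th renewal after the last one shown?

2017-07-08

Gaps: 3, 4, 3 days — not constant, but cyclic with period 2.
The events fall on every Wednesday and Saturday.
The following Wednesday is 2017-06-28.
Next Saturday: 2017-07-01.
Next Wednesday: 2017-07-05.
Next Saturday: 2017-07-08.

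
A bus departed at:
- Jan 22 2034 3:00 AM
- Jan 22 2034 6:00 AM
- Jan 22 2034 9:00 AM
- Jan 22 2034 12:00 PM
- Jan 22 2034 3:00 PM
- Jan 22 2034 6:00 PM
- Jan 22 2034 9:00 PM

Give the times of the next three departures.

Gaps: 3, 3, 3, 3, 3, 3 hours — each event is 3 hours after the previous one.
Jan 22 2034 9:00 PM + 3 h = Jan 23 2034 12:00 AM.
Jan 23 2034 12:00 AM + 3 h = Jan 23 2034 3:00 AM.
Jan 23 2034 3:00 AM + 3 h = Jan 23 2034 6:00 AM.

Jan 23 2034 12:00 AM, Jan 23 2034 3:00 AM, Jan 23 2034 6:00 AM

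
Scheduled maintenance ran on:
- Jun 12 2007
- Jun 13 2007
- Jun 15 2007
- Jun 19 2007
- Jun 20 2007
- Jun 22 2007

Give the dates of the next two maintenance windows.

The gap pattern 1, 2, 4, 1, 2 repeats every 3 events.
These are the Tuesdays, Wednesdays and Fridays of each week.
The following Tuesday is Jun 26 2007.
Next Wednesday: Jun 27 2007.

Jun 26 2007, Jun 27 2007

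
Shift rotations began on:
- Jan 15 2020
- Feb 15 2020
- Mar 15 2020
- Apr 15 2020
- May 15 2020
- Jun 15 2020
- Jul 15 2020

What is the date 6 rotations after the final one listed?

Gaps: 31, 29, 31, 30, 31, 30 days — not constant. Every event is on the 15th of the month.
Pattern: the 15th of each month.
Next: August 2020 → Aug 15 2020.
September 2020: Sep 15 2020.
Next: October 2020 → Oct 15 2020.
November 2020: Nov 15 2020.
Next: December 2020 → Dec 15 2020.
Next: January 2021 → Jan 15 2021.

Jan 15 2021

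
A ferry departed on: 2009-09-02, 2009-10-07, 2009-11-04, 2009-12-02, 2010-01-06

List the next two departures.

2010-02-03, 2010-03-03

All dates are Wednesdays, 35, 28, 28, 35 days apart.
Specifically, the 1st Wednesday of each month.
February 2010 — 1st Wednesday is 2010-02-03.
March 2010 — 1st Wednesday is 2010-03-03.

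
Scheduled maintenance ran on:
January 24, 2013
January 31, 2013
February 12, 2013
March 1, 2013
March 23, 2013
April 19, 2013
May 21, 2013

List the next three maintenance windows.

The spacing grows by 5 each time: 7, 12, 17, 22, 27, 32 days.
Next gap: 37 days. May 21, 2013 + 37 days = June 27, 2013.
Next gap: 42 days. June 27, 2013 + 42 days = August 8, 2013.
Next gap: 47 days. August 8, 2013 + 47 days = September 24, 2013.

June 27, 2013; August 8, 2013; September 24, 2013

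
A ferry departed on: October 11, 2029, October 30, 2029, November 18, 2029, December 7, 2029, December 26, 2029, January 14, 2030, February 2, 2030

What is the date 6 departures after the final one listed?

Gaps between consecutive events: 19, 19, 19, 19, 19, 19 days — a constant 19-day interval.
February 2, 2030 + 19 days = February 21, 2030.
February 21, 2030 + 19 days = March 12, 2030.
March 12, 2030 + 19 days = March 31, 2030.
March 31, 2030 + 19 days = April 19, 2030.
April 19, 2030 + 19 days = May 8, 2030.
May 8, 2030 + 19 days = May 27, 2030.

May 27, 2030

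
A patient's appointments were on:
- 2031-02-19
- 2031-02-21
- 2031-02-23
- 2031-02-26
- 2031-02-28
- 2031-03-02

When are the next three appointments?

The gap pattern 2, 2, 3, 2, 2 repeats every 3 events.
These are the Wednesdays, Fridays and Sundays of each week.
The following Wednesday is 2031-03-05.
The following Friday is 2031-03-07.
Next Sunday: 2031-03-09.

2031-03-05, 2031-03-07, 2031-03-09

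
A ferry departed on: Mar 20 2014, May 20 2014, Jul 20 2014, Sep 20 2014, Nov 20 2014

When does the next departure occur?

Jan 20 2015

Each date is the 20th; the gaps (61, 61, 62, 61) track the month lengths.
The rule is the 20th of every 2 months.
Next: January 2015 → Jan 20 2015.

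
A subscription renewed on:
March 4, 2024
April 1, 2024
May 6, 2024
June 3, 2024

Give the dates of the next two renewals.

July 1, 2024; August 5, 2024

These are Mondays at 28- or 35-day spacing (28, 35, 28).
The pattern: 1st Monday of the month.
1st Monday of July 2024: July 1, 2024.
August 2024 — 1st Monday is August 5, 2024.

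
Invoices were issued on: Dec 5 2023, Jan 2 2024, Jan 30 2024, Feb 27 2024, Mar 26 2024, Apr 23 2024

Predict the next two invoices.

May 21 2024, Jun 18 2024

Every event comes 28 days after the last (28, 28, 28, 28, 28).
Apr 23 2024 + 28 days = May 21 2024.
May 21 2024 + 28 days = Jun 18 2024.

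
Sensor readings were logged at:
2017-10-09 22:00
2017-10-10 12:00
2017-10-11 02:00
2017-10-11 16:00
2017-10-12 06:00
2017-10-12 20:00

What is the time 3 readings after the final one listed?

2017-10-14 14:00

Gaps: 14, 14, 14, 14, 14 hours — each event is 14 hours after the previous one.
2017-10-12 20:00 + 14 h = 2017-10-13 10:00.
2017-10-13 10:00 + 14 h = 2017-10-14 00:00.
2017-10-14 00:00 + 14 h = 2017-10-14 14:00.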